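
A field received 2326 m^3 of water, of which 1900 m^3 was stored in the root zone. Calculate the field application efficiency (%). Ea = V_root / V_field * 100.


Ea = V_root / V_field * 100 = 1900 / 2326 * 100 = 81.6853%

81.6853 %


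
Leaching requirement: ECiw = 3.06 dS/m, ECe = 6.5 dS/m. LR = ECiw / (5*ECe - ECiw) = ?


LR = ECiw / (5*ECe - ECiw)
LR = 3.06 / (5*6.5 - 3.06)
LR = 3.06 / 29.4400

0.1039


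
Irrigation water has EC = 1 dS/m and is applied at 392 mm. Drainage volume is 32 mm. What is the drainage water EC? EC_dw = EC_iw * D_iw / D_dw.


EC_dw = EC_iw * D_iw / D_dw
EC_dw = 1 * 392 / 32
EC_dw = 392 / 32

12.2500 dS/m


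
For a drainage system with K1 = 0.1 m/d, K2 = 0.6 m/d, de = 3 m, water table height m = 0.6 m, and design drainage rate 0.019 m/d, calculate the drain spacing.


S^2 = 8*K2*de*m/q + 4*K1*m^2/q
S^2 = 8*0.6*3*0.6/0.019 + 4*0.1*0.6^2/0.019
S = sqrt(462.3158)

21.5015 m


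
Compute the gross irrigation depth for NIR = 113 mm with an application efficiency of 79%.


Ea = 79% = 0.79
GID = NIR / Ea = 113 / 0.79 = 143.0380 mm

143.0380 mm


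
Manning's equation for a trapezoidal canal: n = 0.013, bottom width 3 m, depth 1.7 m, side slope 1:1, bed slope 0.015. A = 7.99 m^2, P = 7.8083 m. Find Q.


R = A/P = 7.99/7.8083 = 1.023270
Q = (1/0.013) * 7.99 * 1.023270^(2/3) * 0.015^0.5

76.4380 m^3/s


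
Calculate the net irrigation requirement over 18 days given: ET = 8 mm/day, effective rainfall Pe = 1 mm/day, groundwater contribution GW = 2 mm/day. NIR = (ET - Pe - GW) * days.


Daily deficit = ET - Pe - GW = 8 - 1 - 2 = 5 mm/day
NIR = 5 * 18 = 90 mm

90.0000 mm


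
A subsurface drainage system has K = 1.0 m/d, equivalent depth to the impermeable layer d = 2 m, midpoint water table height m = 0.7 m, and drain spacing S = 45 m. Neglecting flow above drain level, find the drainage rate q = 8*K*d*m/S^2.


q = 8*K*d*m/S^2
q = 8*1.0*2*0.7/45^2
q = 11.2000 / 2025

0.0055 m/d


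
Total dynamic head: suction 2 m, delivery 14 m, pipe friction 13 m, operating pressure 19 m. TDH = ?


TDH = Hs + Hd + hf + Hp = 2 + 14 + 13 + 19 = 48

48 m


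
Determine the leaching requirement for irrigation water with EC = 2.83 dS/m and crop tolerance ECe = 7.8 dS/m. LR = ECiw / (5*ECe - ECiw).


LR = ECiw / (5*ECe - ECiw)
LR = 2.83 / (5*7.8 - 2.83)
LR = 2.83 / 36.1700

0.0782


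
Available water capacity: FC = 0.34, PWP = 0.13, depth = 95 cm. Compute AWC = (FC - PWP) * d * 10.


AWC = (FC - PWP) * d * 10
AWC = (0.34 - 0.13) * 95 * 10
AWC = 0.2100 * 95 * 10

199.5000 mm


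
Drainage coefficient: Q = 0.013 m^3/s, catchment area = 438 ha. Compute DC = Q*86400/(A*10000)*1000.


DC = Q * 86400 / (A * 10000) * 1000
DC = 0.013 * 86400 / (438 * 10000) * 1000
DC = 1123200.0000 / 4380000

0.2564 mm/day


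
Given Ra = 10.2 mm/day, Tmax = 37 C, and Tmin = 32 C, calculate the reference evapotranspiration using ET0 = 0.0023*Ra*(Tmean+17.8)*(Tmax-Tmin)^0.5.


Tmean = (Tmax + Tmin)/2 = (37 + 32)/2 = 34.5
ET0 = 0.0023 * 10.2 * (34.5 + 17.8) * sqrt(37 - 32)
ET0 = 0.0023 * 10.2 * 52.3 * 2.236068

2.7436 mm/day


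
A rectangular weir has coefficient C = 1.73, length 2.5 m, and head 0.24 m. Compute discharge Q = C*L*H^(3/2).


Q = C * L * H^(3/2) = 1.73 * 2.5 * 0.24^1.5 = 1.73 * 2.5 * 0.117576

0.5085 m^3/s


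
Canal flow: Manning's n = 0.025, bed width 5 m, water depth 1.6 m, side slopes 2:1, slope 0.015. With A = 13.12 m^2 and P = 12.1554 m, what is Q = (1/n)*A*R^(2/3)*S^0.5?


R = A/P = 13.12/12.1554 = 1.079356
Q = (1/0.025) * 13.12 * 1.079356^(2/3) * 0.015^0.5

67.6315 m^3/s


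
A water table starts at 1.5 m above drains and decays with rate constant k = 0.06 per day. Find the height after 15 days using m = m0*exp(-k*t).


m = m0 * exp(-k*t)
m = 1.5 * exp(-0.06 * 15)
m = 1.5 * exp(-0.9000)

0.6099 m


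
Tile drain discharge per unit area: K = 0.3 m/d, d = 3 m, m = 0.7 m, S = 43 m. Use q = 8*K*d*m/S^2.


q = 8*K*d*m/S^2
q = 8*0.3*3*0.7/43^2
q = 5.0400 / 1849

0.0027 m/d


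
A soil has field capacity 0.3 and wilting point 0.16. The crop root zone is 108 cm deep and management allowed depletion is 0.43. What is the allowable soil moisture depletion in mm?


SMD = (FC - PWP) * d * MAD * 10
SMD = (0.3 - 0.16) * 108 * 0.43 * 10
SMD = 0.1400 * 108 * 0.43 * 10

65.0160 mm


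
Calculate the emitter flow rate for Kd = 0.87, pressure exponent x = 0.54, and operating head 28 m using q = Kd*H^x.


q = Kd * H^x = 0.87 * 28^0.54 = 0.87 * 6.045961

5.2600 L/h


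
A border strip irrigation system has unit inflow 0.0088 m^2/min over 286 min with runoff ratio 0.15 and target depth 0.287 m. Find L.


L = q*t/((1+r)*Z)
L = 0.0088*286/((1+0.15)*0.287)
L = 2.5168/0.33005

7.6255 m


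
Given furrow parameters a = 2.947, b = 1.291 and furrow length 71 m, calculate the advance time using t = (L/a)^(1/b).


t = (L/a)^(1/b)
t = (71/2.947)^(1/1.291)
t = 24.092297^(1/1.291)

11.7596 min


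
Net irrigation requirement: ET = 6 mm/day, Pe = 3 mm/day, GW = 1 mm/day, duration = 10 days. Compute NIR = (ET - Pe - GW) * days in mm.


Daily deficit = ET - Pe - GW = 6 - 3 - 1 = 2 mm/day
NIR = 2 * 10 = 20 mm

20.0000 mm


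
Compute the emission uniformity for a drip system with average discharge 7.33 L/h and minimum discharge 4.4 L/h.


EU = (q_min/q_avg)*100 = (4.4/7.33)*100 = 60.0273%

60.0273 %


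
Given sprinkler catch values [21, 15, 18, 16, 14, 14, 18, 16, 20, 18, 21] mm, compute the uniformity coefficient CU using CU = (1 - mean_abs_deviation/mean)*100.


mean = 17.363636 mm
MAD = 2.148760 mm
CU = (1 - 2.148760/17.363636)*100

87.6249 %


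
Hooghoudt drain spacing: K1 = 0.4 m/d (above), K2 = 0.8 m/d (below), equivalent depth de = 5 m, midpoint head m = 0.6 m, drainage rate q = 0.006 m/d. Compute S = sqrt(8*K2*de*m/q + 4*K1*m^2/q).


S^2 = 8*K2*de*m/q + 4*K1*m^2/q
S^2 = 8*0.8*5*0.6/0.006 + 4*0.4*0.6^2/0.006
S = sqrt(3296.0000)

57.4108 m


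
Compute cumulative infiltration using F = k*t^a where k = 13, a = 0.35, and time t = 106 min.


F = k * t^a = 13 * 106^0.35
F = 13 * 5.115134

66.4967 mm


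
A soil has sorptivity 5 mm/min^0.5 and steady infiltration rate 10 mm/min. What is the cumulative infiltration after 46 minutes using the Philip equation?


F = S*sqrt(t) + A*t
F = 5*sqrt(46) + 10*46
F = 5*6.782330 + 460

493.9117 mm


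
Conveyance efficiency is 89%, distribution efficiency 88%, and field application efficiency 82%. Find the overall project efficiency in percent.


Ec = 0.89, Eb = 0.88, Ea = 0.82
E = 0.89 * 0.88 * 0.82 * 100 = 64.2224%

64.2224 %


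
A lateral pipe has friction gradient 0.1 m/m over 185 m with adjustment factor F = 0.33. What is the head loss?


hf = J * L * F = 0.1 * 185 * 0.33 = 6.1050 m

6.1050 m


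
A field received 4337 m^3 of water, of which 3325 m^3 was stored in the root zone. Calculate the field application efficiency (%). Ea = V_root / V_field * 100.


Ea = V_root / V_field * 100 = 3325 / 4337 * 100 = 76.6659%

76.6659 %


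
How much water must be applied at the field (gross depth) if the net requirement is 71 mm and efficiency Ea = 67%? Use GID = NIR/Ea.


Ea = 67% = 0.67
GID = NIR / Ea = 71 / 0.67 = 105.9701 mm

105.9701 mm


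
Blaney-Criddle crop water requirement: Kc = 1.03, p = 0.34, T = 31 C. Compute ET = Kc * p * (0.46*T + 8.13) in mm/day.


ET = Kc * p * (0.46*T + 8.13)
ET = 1.03 * 0.34 * (0.46*31 + 8.13)
ET = 1.03 * 0.34 * 22.3900

7.8410 mm/day


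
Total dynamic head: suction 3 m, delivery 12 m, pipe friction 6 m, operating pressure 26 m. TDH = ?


TDH = Hs + Hd + hf + Hp = 3 + 12 + 6 + 26 = 47

47 m


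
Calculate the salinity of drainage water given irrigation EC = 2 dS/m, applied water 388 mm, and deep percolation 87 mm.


EC_dw = EC_iw * D_iw / D_dw
EC_dw = 2 * 388 / 87
EC_dw = 776 / 87

8.9195 dS/m


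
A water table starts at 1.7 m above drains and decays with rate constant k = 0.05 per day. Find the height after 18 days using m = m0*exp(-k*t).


m = m0 * exp(-k*t)
m = 1.7 * exp(-0.05 * 18)
m = 1.7 * exp(-0.9000)

0.6912 m


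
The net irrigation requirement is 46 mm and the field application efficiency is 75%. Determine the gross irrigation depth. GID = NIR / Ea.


Ea = 75% = 0.75
GID = NIR / Ea = 46 / 0.75 = 61.3333 mm

61.3333 mm


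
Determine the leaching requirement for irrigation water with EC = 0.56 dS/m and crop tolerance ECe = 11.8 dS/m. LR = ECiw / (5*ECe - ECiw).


LR = ECiw / (5*ECe - ECiw)
LR = 0.56 / (5*11.8 - 0.56)
LR = 0.56 / 58.4400

0.0096


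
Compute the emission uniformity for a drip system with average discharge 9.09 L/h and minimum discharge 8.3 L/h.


EU = (q_min/q_avg)*100 = (8.3/9.09)*100 = 91.3091%

91.3091 %


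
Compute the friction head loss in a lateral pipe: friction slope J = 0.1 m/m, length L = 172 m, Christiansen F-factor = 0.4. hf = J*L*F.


hf = J * L * F = 0.1 * 172 * 0.4 = 6.8800 m

6.8800 m


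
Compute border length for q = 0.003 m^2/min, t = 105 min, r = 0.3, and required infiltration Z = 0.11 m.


L = q*t/((1+r)*Z)
L = 0.003*105/((1+0.3)*0.11)
L = 0.315/0.143

2.2028 m


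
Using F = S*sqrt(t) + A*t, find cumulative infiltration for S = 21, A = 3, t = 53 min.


F = S*sqrt(t) + A*t
F = 21*sqrt(53) + 3*53
F = 21*7.280110 + 159

311.8823 mm


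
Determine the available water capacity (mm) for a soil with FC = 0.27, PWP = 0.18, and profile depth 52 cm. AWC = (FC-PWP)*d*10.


AWC = (FC - PWP) * d * 10
AWC = (0.27 - 0.18) * 52 * 10
AWC = 0.0900 * 52 * 10

46.8000 mm


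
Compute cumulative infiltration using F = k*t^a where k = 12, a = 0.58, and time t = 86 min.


F = k * t^a = 12 * 86^0.58
F = 12 * 13.243693

158.9243 mm


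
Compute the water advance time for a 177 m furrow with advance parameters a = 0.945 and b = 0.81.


t = (L/a)^(1/b)
t = (177/0.945)^(1/0.81)
t = 187.301587^(1/0.81)

639.1558 min


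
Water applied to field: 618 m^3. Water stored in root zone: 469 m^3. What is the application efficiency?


Ea = V_root / V_field * 100 = 469 / 618 * 100 = 75.8900%

75.8900 %


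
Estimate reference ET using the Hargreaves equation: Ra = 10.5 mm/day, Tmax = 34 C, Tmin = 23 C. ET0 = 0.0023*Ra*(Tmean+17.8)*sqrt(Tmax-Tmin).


Tmean = (Tmax + Tmin)/2 = (34 + 23)/2 = 28.5
ET0 = 0.0023 * 10.5 * (28.5 + 17.8) * sqrt(34 - 23)
ET0 = 0.0023 * 10.5 * 46.3 * 3.316625

3.7085 mm/day


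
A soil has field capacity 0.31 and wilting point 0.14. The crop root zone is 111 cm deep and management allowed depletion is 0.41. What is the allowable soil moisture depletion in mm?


SMD = (FC - PWP) * d * MAD * 10
SMD = (0.31 - 0.14) * 111 * 0.41 * 10
SMD = 0.1700 * 111 * 0.41 * 10

77.3670 mm


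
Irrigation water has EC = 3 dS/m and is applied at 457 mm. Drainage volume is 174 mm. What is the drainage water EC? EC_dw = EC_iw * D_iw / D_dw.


EC_dw = EC_iw * D_iw / D_dw
EC_dw = 3 * 457 / 174
EC_dw = 1371 / 174

7.8793 dS/m


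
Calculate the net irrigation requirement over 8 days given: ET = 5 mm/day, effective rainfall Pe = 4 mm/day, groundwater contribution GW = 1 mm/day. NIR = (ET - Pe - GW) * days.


Daily deficit = ET - Pe - GW = 5 - 4 - 1 = 0 mm/day
NIR = 0 * 8 = 0 mm

0 mm


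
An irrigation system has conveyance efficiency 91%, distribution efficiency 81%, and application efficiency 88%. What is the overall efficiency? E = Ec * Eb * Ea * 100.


Ec = 0.91, Eb = 0.81, Ea = 0.88
E = 0.91 * 0.81 * 0.88 * 100 = 64.8648%

64.8648 %


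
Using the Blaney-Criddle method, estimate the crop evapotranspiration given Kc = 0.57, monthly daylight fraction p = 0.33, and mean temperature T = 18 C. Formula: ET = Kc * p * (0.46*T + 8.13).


ET = Kc * p * (0.46*T + 8.13)
ET = 0.57 * 0.33 * (0.46*18 + 8.13)
ET = 0.57 * 0.33 * 16.4100

3.0867 mm/day


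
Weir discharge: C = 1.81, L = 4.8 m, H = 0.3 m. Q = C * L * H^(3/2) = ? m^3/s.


Q = C * L * H^(3/2) = 1.81 * 4.8 * 0.3^1.5 = 1.81 * 4.8 * 0.164317

1.4276 m^3/s


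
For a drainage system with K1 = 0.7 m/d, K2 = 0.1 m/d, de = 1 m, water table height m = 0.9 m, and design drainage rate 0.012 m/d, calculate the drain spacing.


S^2 = 8*K2*de*m/q + 4*K1*m^2/q
S^2 = 8*0.1*1*0.9/0.012 + 4*0.7*0.9^2/0.012
S = sqrt(249.0000)

15.7797 m


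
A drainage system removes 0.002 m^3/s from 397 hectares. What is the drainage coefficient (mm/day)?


DC = Q * 86400 / (A * 10000) * 1000
DC = 0.002 * 86400 / (397 * 10000) * 1000
DC = 172800.0000 / 3970000

0.0435 mm/day


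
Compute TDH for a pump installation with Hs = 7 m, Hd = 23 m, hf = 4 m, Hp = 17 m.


TDH = Hs + Hd + hf + Hp = 7 + 23 + 4 + 17 = 51

51 m


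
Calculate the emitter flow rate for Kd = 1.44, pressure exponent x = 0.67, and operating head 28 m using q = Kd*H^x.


q = Kd * H^x = 1.44 * 28^0.67 = 1.44 * 9.323863

13.4264 L/h


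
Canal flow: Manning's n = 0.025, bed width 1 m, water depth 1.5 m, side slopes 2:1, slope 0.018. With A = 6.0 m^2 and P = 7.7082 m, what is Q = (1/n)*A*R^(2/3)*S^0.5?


R = A/P = 6.0/7.7082 = 0.778392
Q = (1/0.025) * 6.0 * 0.778392^(2/3) * 0.018^0.5

27.2466 m^3/s


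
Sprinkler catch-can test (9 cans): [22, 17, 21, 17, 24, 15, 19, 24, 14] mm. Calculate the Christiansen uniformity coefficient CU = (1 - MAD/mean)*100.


mean = 19.222222 mm
MAD = 3.135802 mm
CU = (1 - 3.135802/19.222222)*100

83.6866 %


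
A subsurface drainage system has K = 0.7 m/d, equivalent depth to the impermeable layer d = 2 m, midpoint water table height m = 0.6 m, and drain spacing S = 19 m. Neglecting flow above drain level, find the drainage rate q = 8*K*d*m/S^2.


q = 8*K*d*m/S^2
q = 8*0.7*2*0.6/19^2
q = 6.7200 / 361

0.0186 m/d


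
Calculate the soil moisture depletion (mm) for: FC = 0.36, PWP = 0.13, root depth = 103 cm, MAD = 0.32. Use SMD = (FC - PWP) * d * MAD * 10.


SMD = (FC - PWP) * d * MAD * 10
SMD = (0.36 - 0.13) * 103 * 0.32 * 10
SMD = 0.2300 * 103 * 0.32 * 10

75.8080 mm


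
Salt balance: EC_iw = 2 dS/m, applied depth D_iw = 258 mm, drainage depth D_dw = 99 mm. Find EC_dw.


EC_dw = EC_iw * D_iw / D_dw
EC_dw = 2 * 258 / 99
EC_dw = 516 / 99

5.2121 dS/m


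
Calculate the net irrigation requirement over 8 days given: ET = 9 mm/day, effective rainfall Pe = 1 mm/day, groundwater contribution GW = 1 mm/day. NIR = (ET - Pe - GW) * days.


Daily deficit = ET - Pe - GW = 9 - 1 - 1 = 7 mm/day
NIR = 7 * 8 = 56 mm

56.0000 mm


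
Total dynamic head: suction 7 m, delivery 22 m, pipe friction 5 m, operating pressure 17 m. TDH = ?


TDH = Hs + Hd + hf + Hp = 7 + 22 + 5 + 17 = 51

51 m


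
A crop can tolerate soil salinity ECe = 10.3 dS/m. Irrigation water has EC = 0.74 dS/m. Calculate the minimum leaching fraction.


LR = ECiw / (5*ECe - ECiw)
LR = 0.74 / (5*10.3 - 0.74)
LR = 0.74 / 50.7600

0.0146


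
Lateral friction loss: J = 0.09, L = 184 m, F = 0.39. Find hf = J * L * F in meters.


hf = J * L * F = 0.09 * 184 * 0.39 = 6.4584 m

6.4584 m


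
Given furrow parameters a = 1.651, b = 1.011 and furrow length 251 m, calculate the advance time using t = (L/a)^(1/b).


t = (L/a)^(1/b)
t = (251/1.651)^(1/1.011)
t = 152.029073^(1/1.011)

143.9417 min


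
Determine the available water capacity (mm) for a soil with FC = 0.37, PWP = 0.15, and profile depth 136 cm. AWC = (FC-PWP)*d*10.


AWC = (FC - PWP) * d * 10
AWC = (0.37 - 0.15) * 136 * 10
AWC = 0.2200 * 136 * 10

299.2000 mm


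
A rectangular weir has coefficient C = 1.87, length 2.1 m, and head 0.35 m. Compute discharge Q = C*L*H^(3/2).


Q = C * L * H^(3/2) = 1.87 * 2.1 * 0.35^1.5 = 1.87 * 2.1 * 0.207063

0.8131 m^3/s


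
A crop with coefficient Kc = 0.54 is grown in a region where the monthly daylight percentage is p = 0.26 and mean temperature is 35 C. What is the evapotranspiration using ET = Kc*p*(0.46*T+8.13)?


ET = Kc * p * (0.46*T + 8.13)
ET = 0.54 * 0.26 * (0.46*35 + 8.13)
ET = 0.54 * 0.26 * 24.2300

3.4019 mm/day


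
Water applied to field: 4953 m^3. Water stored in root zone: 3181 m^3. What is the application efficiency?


Ea = V_root / V_field * 100 = 3181 / 4953 * 100 = 64.2237%

64.2237 %


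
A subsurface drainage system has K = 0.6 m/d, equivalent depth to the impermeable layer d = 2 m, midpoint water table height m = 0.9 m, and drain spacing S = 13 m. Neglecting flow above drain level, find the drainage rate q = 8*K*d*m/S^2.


q = 8*K*d*m/S^2
q = 8*0.6*2*0.9/13^2
q = 8.6400 / 169

0.0511 m/d


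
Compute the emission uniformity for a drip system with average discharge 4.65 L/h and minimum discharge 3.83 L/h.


EU = (q_min/q_avg)*100 = (3.83/4.65)*100 = 82.3656%

82.3656 %


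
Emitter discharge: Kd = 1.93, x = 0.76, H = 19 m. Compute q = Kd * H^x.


q = Kd * H^x = 1.93 * 19^0.76 = 1.93 * 9.372441

18.0888 L/h


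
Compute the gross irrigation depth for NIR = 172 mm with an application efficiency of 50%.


Ea = 50% = 0.5
GID = NIR / Ea = 172 / 0.5 = 344.0000 mm

344.0000 mm


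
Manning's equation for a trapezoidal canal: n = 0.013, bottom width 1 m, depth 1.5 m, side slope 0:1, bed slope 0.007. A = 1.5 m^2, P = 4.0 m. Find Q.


R = A/P = 1.5/4.0 = 0.375000
Q = (1/0.013) * 1.5 * 0.375000^(2/3) * 0.007^0.5

5.0202 m^3/s


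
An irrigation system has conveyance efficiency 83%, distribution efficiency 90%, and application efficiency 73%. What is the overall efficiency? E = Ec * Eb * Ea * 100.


Ec = 0.83, Eb = 0.9, Ea = 0.73
E = 0.83 * 0.9 * 0.73 * 100 = 54.5310%

54.5310 %


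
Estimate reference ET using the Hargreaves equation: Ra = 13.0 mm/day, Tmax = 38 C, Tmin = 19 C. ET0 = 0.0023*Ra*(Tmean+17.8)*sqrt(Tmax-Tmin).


Tmean = (Tmax + Tmin)/2 = (38 + 19)/2 = 28.5
ET0 = 0.0023 * 13.0 * (28.5 + 17.8) * sqrt(38 - 19)
ET0 = 0.0023 * 13.0 * 46.3 * 4.358899

6.0343 mm/day


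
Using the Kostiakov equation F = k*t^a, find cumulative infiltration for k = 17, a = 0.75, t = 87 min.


F = k * t^a = 17 * 87^0.75
F = 17 * 28.486523

484.2709 mm


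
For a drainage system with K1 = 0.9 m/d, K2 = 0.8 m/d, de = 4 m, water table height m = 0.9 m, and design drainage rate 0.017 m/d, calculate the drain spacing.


S^2 = 8*K2*de*m/q + 4*K1*m^2/q
S^2 = 8*0.8*4*0.9/0.017 + 4*0.9*0.9^2/0.017
S = sqrt(1526.8235)

39.0746 m


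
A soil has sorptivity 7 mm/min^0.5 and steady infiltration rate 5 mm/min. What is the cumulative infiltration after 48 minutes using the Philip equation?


F = S*sqrt(t) + A*t
F = 7*sqrt(48) + 5*48
F = 7*6.928203 + 240

288.4974 mm


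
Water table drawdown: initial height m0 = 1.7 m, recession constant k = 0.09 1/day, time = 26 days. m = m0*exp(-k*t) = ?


m = m0 * exp(-k*t)
m = 1.7 * exp(-0.09 * 26)
m = 1.7 * exp(-2.3400)

0.1638 m


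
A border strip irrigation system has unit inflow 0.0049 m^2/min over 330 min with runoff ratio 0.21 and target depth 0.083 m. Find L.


L = q*t/((1+r)*Z)
L = 0.0049*330/((1+0.21)*0.083)
L = 1.617/0.10043

16.1008 m


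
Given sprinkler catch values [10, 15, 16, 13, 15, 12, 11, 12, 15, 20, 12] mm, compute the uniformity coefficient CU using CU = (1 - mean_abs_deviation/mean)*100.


mean = 13.727273 mm
MAD = 2.247934 mm
CU = (1 - 2.247934/13.727273)*100

83.6243 %


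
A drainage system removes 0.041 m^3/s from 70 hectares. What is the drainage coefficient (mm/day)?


DC = Q * 86400 / (A * 10000) * 1000
DC = 0.041 * 86400 / (70 * 10000) * 1000
DC = 3542400.0000 / 700000

5.0606 mm/day


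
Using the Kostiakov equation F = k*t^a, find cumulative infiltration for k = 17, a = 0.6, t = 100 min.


F = k * t^a = 17 * 100^0.6
F = 17 * 15.848932

269.4318 mm


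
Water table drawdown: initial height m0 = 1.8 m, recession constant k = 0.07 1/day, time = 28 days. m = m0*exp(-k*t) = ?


m = m0 * exp(-k*t)
m = 1.8 * exp(-0.07 * 28)
m = 1.8 * exp(-1.9600)

0.2535 m


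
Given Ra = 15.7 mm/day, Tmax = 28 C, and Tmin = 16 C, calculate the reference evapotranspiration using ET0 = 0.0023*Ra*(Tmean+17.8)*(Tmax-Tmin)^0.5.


Tmean = (Tmax + Tmin)/2 = (28 + 16)/2 = 22.0
ET0 = 0.0023 * 15.7 * (22.0 + 17.8) * sqrt(28 - 16)
ET0 = 0.0023 * 15.7 * 39.8 * 3.464102

4.9785 mm/day


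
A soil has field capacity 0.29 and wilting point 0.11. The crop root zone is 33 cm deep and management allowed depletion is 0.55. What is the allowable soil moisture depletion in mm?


SMD = (FC - PWP) * d * MAD * 10
SMD = (0.29 - 0.11) * 33 * 0.55 * 10
SMD = 0.1800 * 33 * 0.55 * 10

32.6700 mm


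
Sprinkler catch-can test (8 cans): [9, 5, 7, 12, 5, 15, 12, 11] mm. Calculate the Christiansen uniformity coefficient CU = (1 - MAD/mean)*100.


mean = 9.500000 mm
MAD = 3.000000 mm
CU = (1 - 3.000000/9.500000)*100

68.4211 %


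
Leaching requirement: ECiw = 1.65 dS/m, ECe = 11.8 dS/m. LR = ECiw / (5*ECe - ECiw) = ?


LR = ECiw / (5*ECe - ECiw)
LR = 1.65 / (5*11.8 - 1.65)
LR = 1.65 / 57.3500

0.0288


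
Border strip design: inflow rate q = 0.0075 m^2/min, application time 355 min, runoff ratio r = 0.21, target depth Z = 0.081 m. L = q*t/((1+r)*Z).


L = q*t/((1+r)*Z)
L = 0.0075*355/((1+0.21)*0.081)
L = 2.6625/0.09801

27.1656 m


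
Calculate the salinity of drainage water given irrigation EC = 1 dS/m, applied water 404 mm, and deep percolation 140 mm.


EC_dw = EC_iw * D_iw / D_dw
EC_dw = 1 * 404 / 140
EC_dw = 404 / 140

2.8857 dS/m


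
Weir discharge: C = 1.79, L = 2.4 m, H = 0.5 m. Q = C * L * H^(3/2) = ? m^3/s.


Q = C * L * H^(3/2) = 1.79 * 2.4 * 0.5^1.5 = 1.79 * 2.4 * 0.353553

1.5189 m^3/s


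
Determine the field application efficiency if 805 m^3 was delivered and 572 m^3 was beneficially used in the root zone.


Ea = V_root / V_field * 100 = 572 / 805 * 100 = 71.0559%

71.0559 %


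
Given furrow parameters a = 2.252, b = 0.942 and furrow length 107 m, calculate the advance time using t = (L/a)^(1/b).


t = (L/a)^(1/b)
t = (107/2.252)^(1/0.942)
t = 47.513321^(1/0.942)

60.2641 min


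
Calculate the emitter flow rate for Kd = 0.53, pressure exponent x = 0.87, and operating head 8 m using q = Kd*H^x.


q = Kd * H^x = 0.53 * 8^0.87 = 0.53 * 6.105037

3.2357 L/h


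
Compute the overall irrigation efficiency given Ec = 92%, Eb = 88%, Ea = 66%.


Ec = 0.92, Eb = 0.88, Ea = 0.66
E = 0.92 * 0.88 * 0.66 * 100 = 53.4336%

53.4336 %


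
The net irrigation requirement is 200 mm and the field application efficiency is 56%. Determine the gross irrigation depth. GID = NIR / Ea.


Ea = 56% = 0.56
GID = NIR / Ea = 200 / 0.56 = 357.1429 mm

357.1429 mm


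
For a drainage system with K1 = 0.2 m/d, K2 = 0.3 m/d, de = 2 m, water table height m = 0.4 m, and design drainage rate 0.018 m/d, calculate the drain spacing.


S^2 = 8*K2*de*m/q + 4*K1*m^2/q
S^2 = 8*0.3*2*0.4/0.018 + 4*0.2*0.4^2/0.018
S = sqrt(113.7778)

10.6667 m


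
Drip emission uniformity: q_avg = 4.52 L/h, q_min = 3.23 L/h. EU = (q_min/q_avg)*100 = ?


EU = (q_min/q_avg)*100 = (3.23/4.52)*100 = 71.4602%

71.4602 %


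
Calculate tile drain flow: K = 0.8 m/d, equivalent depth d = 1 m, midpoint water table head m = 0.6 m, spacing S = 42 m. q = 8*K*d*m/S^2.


q = 8*K*d*m/S^2
q = 8*0.8*1*0.6/42^2
q = 3.8400 / 1764

0.0022 m/d


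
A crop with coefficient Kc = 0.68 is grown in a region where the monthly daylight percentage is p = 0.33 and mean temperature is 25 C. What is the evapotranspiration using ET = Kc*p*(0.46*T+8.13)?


ET = Kc * p * (0.46*T + 8.13)
ET = 0.68 * 0.33 * (0.46*25 + 8.13)
ET = 0.68 * 0.33 * 19.6300

4.4050 mm/day


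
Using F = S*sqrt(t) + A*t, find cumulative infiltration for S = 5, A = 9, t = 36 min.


F = S*sqrt(t) + A*t
F = 5*sqrt(36) + 9*36
F = 5*6.000000 + 324

354.0000 mm


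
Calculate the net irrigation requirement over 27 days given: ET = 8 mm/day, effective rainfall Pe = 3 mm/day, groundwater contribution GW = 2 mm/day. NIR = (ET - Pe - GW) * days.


Daily deficit = ET - Pe - GW = 8 - 3 - 2 = 3 mm/day
NIR = 3 * 27 = 81 mm

81.0000 mm


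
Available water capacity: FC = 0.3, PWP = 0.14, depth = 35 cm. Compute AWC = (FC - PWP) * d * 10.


AWC = (FC - PWP) * d * 10
AWC = (0.3 - 0.14) * 35 * 10
AWC = 0.1600 * 35 * 10

56.0000 mm


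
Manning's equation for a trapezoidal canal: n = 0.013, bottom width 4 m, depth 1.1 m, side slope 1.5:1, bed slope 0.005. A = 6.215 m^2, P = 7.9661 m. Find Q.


R = A/P = 6.215/7.9661 = 0.780181
Q = (1/0.013) * 6.215 * 0.780181^(2/3) * 0.005^0.5

28.6492 m^3/s


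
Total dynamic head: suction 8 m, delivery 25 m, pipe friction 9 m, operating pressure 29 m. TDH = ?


TDH = Hs + Hd + hf + Hp = 8 + 25 + 9 + 29 = 71

71 m


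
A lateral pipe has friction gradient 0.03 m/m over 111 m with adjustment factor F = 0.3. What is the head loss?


hf = J * L * F = 0.03 * 111 * 0.3 = 0.9990 m

0.9990 m


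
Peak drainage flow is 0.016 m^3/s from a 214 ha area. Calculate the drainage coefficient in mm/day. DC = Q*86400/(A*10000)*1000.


DC = Q * 86400 / (A * 10000) * 1000
DC = 0.016 * 86400 / (214 * 10000) * 1000
DC = 1382400.0000 / 2140000

0.6460 mm/day


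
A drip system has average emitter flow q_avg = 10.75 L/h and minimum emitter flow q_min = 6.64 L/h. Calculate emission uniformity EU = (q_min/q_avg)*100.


EU = (q_min/q_avg)*100 = (6.64/10.75)*100 = 61.7674%

61.7674 %


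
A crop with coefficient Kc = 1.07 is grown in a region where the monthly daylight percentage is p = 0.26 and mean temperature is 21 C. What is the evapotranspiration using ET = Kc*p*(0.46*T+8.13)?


ET = Kc * p * (0.46*T + 8.13)
ET = 1.07 * 0.26 * (0.46*21 + 8.13)
ET = 1.07 * 0.26 * 17.7900

4.9492 mm/day


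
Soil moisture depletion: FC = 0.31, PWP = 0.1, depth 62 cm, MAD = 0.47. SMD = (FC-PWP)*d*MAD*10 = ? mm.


SMD = (FC - PWP) * d * MAD * 10
SMD = (0.31 - 0.1) * 62 * 0.47 * 10
SMD = 0.2100 * 62 * 0.47 * 10

61.1940 mm


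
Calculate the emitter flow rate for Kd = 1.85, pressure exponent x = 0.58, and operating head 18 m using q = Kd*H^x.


q = Kd * H^x = 1.85 * 18^0.58 = 1.85 * 5.346358

9.8908 L/h


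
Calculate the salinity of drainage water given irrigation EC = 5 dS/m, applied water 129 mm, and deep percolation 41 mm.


EC_dw = EC_iw * D_iw / D_dw
EC_dw = 5 * 129 / 41
EC_dw = 645 / 41

15.7317 dS/m


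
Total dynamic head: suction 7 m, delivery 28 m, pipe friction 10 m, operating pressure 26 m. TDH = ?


TDH = Hs + Hd + hf + Hp = 7 + 28 + 10 + 26 = 71

71 m


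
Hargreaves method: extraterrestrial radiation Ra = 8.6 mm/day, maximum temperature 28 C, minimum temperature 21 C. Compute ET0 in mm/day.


Tmean = (Tmax + Tmin)/2 = (28 + 21)/2 = 24.5
ET0 = 0.0023 * 8.6 * (24.5 + 17.8) * sqrt(28 - 21)
ET0 = 0.0023 * 8.6 * 42.3 * 2.645751

2.2137 mm/day


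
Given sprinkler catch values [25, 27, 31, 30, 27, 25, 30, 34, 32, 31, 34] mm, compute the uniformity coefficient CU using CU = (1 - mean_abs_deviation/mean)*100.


mean = 29.636364 mm
MAD = 2.644628 mm
CU = (1 - 2.644628/29.636364)*100

91.0764 %


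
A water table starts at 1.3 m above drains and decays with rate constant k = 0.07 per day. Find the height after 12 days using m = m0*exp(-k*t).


m = m0 * exp(-k*t)
m = 1.3 * exp(-0.07 * 12)
m = 1.3 * exp(-0.8400)

0.5612 m


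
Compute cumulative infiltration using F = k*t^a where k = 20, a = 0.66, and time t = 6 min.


F = k * t^a = 20 * 6^0.66
F = 20 * 3.262720

65.2544 mm


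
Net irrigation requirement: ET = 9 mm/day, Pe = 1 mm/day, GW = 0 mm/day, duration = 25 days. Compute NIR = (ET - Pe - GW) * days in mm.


Daily deficit = ET - Pe - GW = 9 - 1 - 0 = 8 mm/day
NIR = 8 * 25 = 200 mm

200.0000 mm


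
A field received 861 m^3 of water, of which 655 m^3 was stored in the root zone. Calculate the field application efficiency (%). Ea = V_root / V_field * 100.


Ea = V_root / V_field * 100 = 655 / 861 * 100 = 76.0743%

76.0743 %


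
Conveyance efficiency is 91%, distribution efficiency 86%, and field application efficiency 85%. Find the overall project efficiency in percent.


Ec = 0.91, Eb = 0.86, Ea = 0.85
E = 0.91 * 0.86 * 0.85 * 100 = 66.5210%

66.5210 %


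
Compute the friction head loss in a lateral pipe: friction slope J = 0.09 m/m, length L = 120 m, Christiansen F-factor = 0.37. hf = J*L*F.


hf = J * L * F = 0.09 * 120 * 0.37 = 3.9960 m

3.9960 m


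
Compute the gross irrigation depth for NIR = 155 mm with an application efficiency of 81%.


Ea = 81% = 0.81
GID = NIR / Ea = 155 / 0.81 = 191.3580 mm

191.3580 mm


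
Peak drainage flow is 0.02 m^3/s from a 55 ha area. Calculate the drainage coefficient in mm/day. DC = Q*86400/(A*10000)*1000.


DC = Q * 86400 / (A * 10000) * 1000
DC = 0.02 * 86400 / (55 * 10000) * 1000
DC = 1728000.0000 / 550000

3.1418 mm/day


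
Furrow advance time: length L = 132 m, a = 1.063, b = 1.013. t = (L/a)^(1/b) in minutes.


t = (L/a)^(1/b)
t = (132/1.063)^(1/1.013)
t = 124.176858^(1/1.013)

116.7260 min


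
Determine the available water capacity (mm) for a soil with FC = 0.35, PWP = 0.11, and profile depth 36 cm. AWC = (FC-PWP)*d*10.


AWC = (FC - PWP) * d * 10
AWC = (0.35 - 0.11) * 36 * 10
AWC = 0.2400 * 36 * 10

86.4000 mm


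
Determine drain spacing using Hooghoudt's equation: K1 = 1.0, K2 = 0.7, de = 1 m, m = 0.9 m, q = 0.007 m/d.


S^2 = 8*K2*de*m/q + 4*K1*m^2/q
S^2 = 8*0.7*1*0.9/0.007 + 4*1.0*0.9^2/0.007
S = sqrt(1182.8571)

34.3927 m


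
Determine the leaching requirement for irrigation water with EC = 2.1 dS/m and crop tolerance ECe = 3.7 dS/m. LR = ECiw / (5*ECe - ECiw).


LR = ECiw / (5*ECe - ECiw)
LR = 2.1 / (5*3.7 - 2.1)
LR = 2.1 / 16.4000

0.1280


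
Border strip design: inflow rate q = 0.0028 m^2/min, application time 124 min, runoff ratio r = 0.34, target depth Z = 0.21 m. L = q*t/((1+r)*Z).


L = q*t/((1+r)*Z)
L = 0.0028*124/((1+0.34)*0.21)
L = 0.3472/0.2814

1.2338 m


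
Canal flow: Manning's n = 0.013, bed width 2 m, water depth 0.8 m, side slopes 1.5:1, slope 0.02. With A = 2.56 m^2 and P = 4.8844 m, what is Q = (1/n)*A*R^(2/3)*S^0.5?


R = A/P = 2.56/4.8844 = 0.524118
Q = (1/0.013) * 2.56 * 0.524118^(2/3) * 0.02^0.5

18.1036 m^3/s


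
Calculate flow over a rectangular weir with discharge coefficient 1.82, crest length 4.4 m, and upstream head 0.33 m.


Q = C * L * H^(3/2) = 1.82 * 4.4 * 0.33^1.5 = 1.82 * 4.4 * 0.189571

1.5181 m^3/s


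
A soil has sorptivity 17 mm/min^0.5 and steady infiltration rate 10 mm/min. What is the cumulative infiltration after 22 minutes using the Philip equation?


F = S*sqrt(t) + A*t
F = 17*sqrt(22) + 10*22
F = 17*4.690416 + 220

299.7371 mm


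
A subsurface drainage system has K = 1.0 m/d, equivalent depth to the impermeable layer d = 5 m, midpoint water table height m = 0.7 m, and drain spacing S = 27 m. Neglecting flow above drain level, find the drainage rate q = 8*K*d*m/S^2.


q = 8*K*d*m/S^2
q = 8*1.0*5*0.7/27^2
q = 28.0000 / 729

0.0384 m/d


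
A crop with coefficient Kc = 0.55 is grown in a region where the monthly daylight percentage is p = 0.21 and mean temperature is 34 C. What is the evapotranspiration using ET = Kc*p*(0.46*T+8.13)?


ET = Kc * p * (0.46*T + 8.13)
ET = 0.55 * 0.21 * (0.46*34 + 8.13)
ET = 0.55 * 0.21 * 23.7700

2.7454 mm/day


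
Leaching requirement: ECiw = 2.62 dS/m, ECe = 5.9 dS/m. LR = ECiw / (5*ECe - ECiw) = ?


LR = ECiw / (5*ECe - ECiw)
LR = 2.62 / (5*5.9 - 2.62)
LR = 2.62 / 26.8800

0.0975


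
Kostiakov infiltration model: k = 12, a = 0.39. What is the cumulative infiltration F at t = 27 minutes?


F = k * t^a = 12 * 27^0.39
F = 12 * 3.616029

43.3923 mm


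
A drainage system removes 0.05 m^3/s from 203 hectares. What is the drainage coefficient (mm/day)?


DC = Q * 86400 / (A * 10000) * 1000
DC = 0.05 * 86400 / (203 * 10000) * 1000
DC = 4320000.0000 / 2030000

2.1281 mm/day


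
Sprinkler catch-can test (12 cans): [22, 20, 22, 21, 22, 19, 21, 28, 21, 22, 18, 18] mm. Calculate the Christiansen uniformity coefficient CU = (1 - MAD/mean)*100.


mean = 21.166667 mm
MAD = 1.694444 mm
CU = (1 - 1.694444/21.166667)*100

91.9948 %


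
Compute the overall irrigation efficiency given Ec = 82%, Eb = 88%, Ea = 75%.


Ec = 0.82, Eb = 0.88, Ea = 0.75
E = 0.82 * 0.88 * 0.75 * 100 = 54.1200%

54.1200 %


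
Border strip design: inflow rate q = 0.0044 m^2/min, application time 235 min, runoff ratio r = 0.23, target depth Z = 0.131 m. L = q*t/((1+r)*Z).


L = q*t/((1+r)*Z)
L = 0.0044*235/((1+0.23)*0.131)
L = 1.034/0.16113

6.4172 m


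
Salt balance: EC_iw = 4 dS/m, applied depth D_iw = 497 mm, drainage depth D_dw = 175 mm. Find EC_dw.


EC_dw = EC_iw * D_iw / D_dw
EC_dw = 4 * 497 / 175
EC_dw = 1988 / 175

11.3600 dS/m


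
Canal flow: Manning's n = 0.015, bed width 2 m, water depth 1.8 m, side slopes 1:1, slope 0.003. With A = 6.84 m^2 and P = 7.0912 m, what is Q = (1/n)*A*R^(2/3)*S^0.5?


R = A/P = 6.84/7.0912 = 0.964576
Q = (1/0.015) * 6.84 * 0.964576^(2/3) * 0.003^0.5

24.3828 m^3/s


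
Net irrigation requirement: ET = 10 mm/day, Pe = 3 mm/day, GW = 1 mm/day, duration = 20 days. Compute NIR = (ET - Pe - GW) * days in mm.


Daily deficit = ET - Pe - GW = 10 - 3 - 1 = 6 mm/day
NIR = 6 * 20 = 120 mm

120.0000 mm


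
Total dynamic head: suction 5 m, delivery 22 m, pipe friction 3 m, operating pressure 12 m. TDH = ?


TDH = Hs + Hd + hf + Hp = 5 + 22 + 3 + 12 = 42

42 m


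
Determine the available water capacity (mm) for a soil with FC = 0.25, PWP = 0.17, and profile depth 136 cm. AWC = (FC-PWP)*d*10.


AWC = (FC - PWP) * d * 10
AWC = (0.25 - 0.17) * 136 * 10
AWC = 0.0800 * 136 * 10

108.8000 mm


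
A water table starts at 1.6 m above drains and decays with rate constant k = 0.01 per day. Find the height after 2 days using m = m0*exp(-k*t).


m = m0 * exp(-k*t)
m = 1.6 * exp(-0.01 * 2)
m = 1.6 * exp(-0.0200)

1.5683 m


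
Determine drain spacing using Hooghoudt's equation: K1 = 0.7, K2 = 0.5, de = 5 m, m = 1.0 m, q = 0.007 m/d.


S^2 = 8*K2*de*m/q + 4*K1*m^2/q
S^2 = 8*0.5*5*1.0/0.007 + 4*0.7*1.0^2/0.007
S = sqrt(3257.1429)

57.0714 m


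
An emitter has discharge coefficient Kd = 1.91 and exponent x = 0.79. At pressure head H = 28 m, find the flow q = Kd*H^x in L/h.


q = Kd * H^x = 1.91 * 28^0.79 = 1.91 * 13.907685

26.5637 L/h


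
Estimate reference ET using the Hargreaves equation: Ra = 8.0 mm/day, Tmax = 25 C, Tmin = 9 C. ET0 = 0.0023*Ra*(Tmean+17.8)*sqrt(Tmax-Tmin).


Tmean = (Tmax + Tmin)/2 = (25 + 9)/2 = 17.0
ET0 = 0.0023 * 8.0 * (17.0 + 17.8) * sqrt(25 - 9)
ET0 = 0.0023 * 8.0 * 34.8 * 4.000000

2.5613 mm/day


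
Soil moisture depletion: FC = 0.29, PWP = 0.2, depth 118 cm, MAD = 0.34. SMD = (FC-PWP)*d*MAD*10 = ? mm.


SMD = (FC - PWP) * d * MAD * 10
SMD = (0.29 - 0.2) * 118 * 0.34 * 10
SMD = 0.0900 * 118 * 0.34 * 10

36.1080 mm


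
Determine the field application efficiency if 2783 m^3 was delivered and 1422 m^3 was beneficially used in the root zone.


Ea = V_root / V_field * 100 = 1422 / 2783 * 100 = 51.0959%

51.0959 %


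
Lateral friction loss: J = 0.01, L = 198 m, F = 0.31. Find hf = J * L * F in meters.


hf = J * L * F = 0.01 * 198 * 0.31 = 0.6138 m

0.6138 m


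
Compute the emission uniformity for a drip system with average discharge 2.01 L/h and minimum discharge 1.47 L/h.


EU = (q_min/q_avg)*100 = (1.47/2.01)*100 = 73.1343%

73.1343 %


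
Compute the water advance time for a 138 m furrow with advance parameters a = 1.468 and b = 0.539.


t = (L/a)^(1/b)
t = (138/1.468)^(1/0.539)
t = 94.005450^(1/0.539)

4578.9541 min


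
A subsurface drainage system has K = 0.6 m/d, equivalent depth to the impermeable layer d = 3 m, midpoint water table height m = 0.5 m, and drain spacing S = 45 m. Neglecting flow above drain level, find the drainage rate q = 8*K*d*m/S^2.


q = 8*K*d*m/S^2
q = 8*0.6*3*0.5/45^2
q = 7.2000 / 2025

0.0036 m/d


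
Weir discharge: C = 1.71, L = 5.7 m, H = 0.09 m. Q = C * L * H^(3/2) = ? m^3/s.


Q = C * L * H^(3/2) = 1.71 * 5.7 * 0.09^1.5 = 1.71 * 5.7 * 0.027000

0.2632 m^3/s


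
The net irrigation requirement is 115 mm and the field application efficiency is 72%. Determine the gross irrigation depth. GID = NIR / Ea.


Ea = 72% = 0.72
GID = NIR / Ea = 115 / 0.72 = 159.7222 mm

159.7222 mm


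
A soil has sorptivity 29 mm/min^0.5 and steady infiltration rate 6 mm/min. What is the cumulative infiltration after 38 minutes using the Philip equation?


F = S*sqrt(t) + A*t
F = 29*sqrt(38) + 6*38
F = 29*6.164414 + 228

406.7680 mm


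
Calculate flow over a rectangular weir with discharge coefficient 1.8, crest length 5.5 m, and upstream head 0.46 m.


Q = C * L * H^(3/2) = 1.8 * 5.5 * 0.46^1.5 = 1.8 * 5.5 * 0.311987

3.0887 m^3/s


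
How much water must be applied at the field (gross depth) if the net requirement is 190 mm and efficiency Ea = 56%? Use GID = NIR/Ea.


Ea = 56% = 0.56
GID = NIR / Ea = 190 / 0.56 = 339.2857 mm

339.2857 mm


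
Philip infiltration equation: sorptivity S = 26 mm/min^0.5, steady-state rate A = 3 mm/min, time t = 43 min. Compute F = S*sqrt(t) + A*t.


F = S*sqrt(t) + A*t
F = 26*sqrt(43) + 3*43
F = 26*6.557439 + 129

299.4934 mm


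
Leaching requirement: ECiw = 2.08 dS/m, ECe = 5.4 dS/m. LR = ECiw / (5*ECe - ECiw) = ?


LR = ECiw / (5*ECe - ECiw)
LR = 2.08 / (5*5.4 - 2.08)
LR = 2.08 / 24.9200

0.0835


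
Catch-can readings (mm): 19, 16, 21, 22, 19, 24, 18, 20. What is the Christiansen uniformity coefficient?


mean = 19.875000 mm
MAD = 1.875000 mm
CU = (1 - 1.875000/19.875000)*100

90.5660 %


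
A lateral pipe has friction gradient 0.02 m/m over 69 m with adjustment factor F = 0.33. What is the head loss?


hf = J * L * F = 0.02 * 69 * 0.33 = 0.4554 m

0.4554 m


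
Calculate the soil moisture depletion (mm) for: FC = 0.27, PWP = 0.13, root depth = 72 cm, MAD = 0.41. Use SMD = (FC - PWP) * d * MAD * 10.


SMD = (FC - PWP) * d * MAD * 10
SMD = (0.27 - 0.13) * 72 * 0.41 * 10
SMD = 0.1400 * 72 * 0.41 * 10

41.3280 mm


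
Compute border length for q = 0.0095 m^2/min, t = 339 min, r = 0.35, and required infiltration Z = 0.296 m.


L = q*t/((1+r)*Z)
L = 0.0095*339/((1+0.35)*0.296)
L = 3.2205/0.3996

8.0593 m


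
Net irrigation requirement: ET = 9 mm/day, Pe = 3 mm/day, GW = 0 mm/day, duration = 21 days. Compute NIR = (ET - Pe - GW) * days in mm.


Daily deficit = ET - Pe - GW = 9 - 3 - 0 = 6 mm/day
NIR = 6 * 21 = 126 mm

126.0000 mm


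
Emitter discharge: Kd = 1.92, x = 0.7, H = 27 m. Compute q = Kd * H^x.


q = Kd * H^x = 1.92 * 27^0.7 = 1.92 * 10.045109

19.2866 L/h


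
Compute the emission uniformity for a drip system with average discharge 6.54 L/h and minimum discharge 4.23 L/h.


EU = (q_min/q_avg)*100 = (4.23/6.54)*100 = 64.6789%

64.6789 %


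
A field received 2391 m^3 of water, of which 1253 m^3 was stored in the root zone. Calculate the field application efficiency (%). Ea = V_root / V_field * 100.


Ea = V_root / V_field * 100 = 1253 / 2391 * 100 = 52.4049%

52.4049 %


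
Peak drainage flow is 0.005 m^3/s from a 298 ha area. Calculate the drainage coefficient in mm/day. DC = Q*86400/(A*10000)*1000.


DC = Q * 86400 / (A * 10000) * 1000
DC = 0.005 * 86400 / (298 * 10000) * 1000
DC = 432000.0000 / 2980000

0.1450 mm/day


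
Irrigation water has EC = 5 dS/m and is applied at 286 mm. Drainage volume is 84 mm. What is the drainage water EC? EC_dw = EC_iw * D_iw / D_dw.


EC_dw = EC_iw * D_iw / D_dw
EC_dw = 5 * 286 / 84
EC_dw = 1430 / 84

17.0238 dS/m


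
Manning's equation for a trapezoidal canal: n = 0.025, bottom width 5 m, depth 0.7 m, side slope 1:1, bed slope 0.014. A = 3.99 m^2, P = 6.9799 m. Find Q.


R = A/P = 3.99/6.9799 = 0.571641
Q = (1/0.025) * 3.99 * 0.571641^(2/3) * 0.014^0.5

13.0071 m^3/s


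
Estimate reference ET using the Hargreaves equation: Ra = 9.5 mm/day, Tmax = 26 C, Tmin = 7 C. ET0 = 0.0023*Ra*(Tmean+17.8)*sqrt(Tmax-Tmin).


Tmean = (Tmax + Tmin)/2 = (26 + 7)/2 = 16.5
ET0 = 0.0023 * 9.5 * (16.5 + 17.8) * sqrt(26 - 7)
ET0 = 0.0023 * 9.5 * 34.3 * 4.358899

3.2668 mm/day
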